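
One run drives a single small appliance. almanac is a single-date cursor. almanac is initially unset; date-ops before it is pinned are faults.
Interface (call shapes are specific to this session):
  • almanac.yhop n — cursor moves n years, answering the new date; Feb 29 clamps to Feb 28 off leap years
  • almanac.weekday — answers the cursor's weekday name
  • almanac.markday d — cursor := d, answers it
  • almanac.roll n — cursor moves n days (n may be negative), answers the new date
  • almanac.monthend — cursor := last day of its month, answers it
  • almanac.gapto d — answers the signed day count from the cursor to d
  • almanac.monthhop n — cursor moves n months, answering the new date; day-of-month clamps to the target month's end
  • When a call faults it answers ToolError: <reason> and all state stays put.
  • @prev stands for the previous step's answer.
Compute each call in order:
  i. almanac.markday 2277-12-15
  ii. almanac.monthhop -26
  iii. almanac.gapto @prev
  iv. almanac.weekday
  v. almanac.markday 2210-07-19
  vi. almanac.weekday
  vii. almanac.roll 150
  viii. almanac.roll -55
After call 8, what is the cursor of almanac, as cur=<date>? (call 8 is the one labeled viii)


! 1. markday(d='2277-12-15') ~> 2277-12-15
! 2. monthhop(n='-26') ~> 2275-10-15
! 3. gapto(d='@prev') ~> 0
! 4. weekday() ~> Friday
! 5. markday(d='2210-07-19') ~> 2210-07-19
! 6. weekday() ~> Thursday
! 7. roll(n='150') ~> 2210-12-16
! 8. roll(n='-55') ~> 2210-10-22

Answer: cur=2210-10-22


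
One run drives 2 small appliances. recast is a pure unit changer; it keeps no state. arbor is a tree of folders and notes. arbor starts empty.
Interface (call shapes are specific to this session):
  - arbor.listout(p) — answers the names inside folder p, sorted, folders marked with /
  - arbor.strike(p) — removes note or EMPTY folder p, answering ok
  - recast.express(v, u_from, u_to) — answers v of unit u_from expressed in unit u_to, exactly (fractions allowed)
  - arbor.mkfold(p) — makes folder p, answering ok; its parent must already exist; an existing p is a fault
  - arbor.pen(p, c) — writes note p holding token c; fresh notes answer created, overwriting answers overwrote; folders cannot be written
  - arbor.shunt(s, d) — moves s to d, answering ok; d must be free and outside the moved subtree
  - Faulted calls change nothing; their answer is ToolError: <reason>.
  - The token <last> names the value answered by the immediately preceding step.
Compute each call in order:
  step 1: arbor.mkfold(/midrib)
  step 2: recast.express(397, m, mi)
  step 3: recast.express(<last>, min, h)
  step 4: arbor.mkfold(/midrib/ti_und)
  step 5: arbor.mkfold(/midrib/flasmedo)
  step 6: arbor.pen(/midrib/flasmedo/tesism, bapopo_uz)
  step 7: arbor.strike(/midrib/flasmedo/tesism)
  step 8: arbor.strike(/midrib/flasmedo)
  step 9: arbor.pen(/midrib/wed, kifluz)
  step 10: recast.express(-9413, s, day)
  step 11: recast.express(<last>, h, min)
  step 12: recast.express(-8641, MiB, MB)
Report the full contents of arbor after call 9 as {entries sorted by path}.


-> mkfold(/midrib)
<- ok
-> express(397, m, mi)
<- 49625/201168
-> express(<last>, min, h)
<- 9925/2414016
-> mkfold(/midrib/ti_und)
<- ok
-> mkfold(/midrib/flasmedo)
<- ok
-> pen(/midrib/flasmedo/tesism, bapopo_uz)
<- created
-> strike(/midrib/flasmedo/tesism)
<- ok
-> strike(/midrib/flasmedo)
<- ok
-> pen(/midrib/wed, kifluz)
<- created
-> express(-9413, s, day)
<- -9413/86400
-> express(<last>, h, min)
<- -9413/1440
-> express(-8641, MiB, MB)
<- -141574144/15625

Answer: {midrib/, midrib/ti_und/, midrib/wed=kifluz}


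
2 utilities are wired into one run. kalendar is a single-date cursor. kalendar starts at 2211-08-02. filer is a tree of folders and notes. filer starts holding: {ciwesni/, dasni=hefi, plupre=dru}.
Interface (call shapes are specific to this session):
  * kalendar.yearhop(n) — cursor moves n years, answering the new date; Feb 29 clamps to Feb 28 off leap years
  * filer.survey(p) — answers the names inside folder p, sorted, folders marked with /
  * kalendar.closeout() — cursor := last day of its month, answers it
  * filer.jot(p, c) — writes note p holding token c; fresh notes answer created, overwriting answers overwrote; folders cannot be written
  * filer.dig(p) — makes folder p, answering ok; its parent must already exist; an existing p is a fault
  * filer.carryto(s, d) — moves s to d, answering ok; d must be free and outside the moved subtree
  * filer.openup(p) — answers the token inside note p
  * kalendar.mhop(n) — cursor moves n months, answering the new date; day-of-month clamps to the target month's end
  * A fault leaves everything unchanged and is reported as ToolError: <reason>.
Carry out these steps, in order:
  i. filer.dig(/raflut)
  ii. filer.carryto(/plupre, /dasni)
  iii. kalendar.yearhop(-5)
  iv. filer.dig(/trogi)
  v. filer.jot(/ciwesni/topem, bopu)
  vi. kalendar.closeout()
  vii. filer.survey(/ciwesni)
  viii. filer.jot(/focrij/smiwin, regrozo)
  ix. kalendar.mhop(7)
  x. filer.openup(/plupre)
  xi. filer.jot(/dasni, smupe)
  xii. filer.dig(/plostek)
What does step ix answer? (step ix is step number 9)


Answer: 2207-03-31

Derivation:
~$ dig p→/raflut
= ok
~$ carryto s→/plupre d→/dasni
= ToolError: exists
~$ yearhop n→-5
= 2206-08-02
~$ dig p→/trogi
= ok
~$ jot p→/ciwesni/topem c→bopu
= created
~$ closeout
= 2206-08-31
~$ survey p→/ciwesni
= [topem]
~$ jot p→/focrij/smiwin c→regrozo
= ToolError: no parent
~$ mhop n→7
= 2207-03-31
~$ openup p→/plupre
= dru
~$ jot p→/dasni c→smupe
= overwrote
~$ dig p→/plostek
= ok


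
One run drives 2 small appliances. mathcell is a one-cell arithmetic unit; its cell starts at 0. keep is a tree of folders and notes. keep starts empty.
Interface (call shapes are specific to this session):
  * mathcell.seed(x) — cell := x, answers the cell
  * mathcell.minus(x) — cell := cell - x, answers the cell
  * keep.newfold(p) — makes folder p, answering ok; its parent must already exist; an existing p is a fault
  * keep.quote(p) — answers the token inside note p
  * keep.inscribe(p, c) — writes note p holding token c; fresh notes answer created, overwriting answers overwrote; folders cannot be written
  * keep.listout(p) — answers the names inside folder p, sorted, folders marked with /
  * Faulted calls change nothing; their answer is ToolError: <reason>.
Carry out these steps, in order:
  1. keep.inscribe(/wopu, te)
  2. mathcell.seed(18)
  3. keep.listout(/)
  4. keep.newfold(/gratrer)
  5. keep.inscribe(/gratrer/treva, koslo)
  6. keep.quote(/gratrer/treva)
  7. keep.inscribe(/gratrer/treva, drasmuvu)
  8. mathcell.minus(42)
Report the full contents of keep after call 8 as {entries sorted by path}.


Answer: {gratrer/, gratrer/treva=drasmuvu, wopu=te}

Derivation:
Do: inscribe[p→/wopu; c→te]
See: created
Do: seed[x→18]
See: 18
Do: listout[p→/]
See: [wopu]
Do: newfold[p→/gratrer]
See: ok
Do: inscribe[p→/gratrer/treva; c→koslo]
See: created
Do: quote[p→/gratrer/treva]
See: koslo
Do: inscribe[p→/gratrer/treva; c→drasmuvu]
See: overwrote
Do: minus[x→42]
See: -24


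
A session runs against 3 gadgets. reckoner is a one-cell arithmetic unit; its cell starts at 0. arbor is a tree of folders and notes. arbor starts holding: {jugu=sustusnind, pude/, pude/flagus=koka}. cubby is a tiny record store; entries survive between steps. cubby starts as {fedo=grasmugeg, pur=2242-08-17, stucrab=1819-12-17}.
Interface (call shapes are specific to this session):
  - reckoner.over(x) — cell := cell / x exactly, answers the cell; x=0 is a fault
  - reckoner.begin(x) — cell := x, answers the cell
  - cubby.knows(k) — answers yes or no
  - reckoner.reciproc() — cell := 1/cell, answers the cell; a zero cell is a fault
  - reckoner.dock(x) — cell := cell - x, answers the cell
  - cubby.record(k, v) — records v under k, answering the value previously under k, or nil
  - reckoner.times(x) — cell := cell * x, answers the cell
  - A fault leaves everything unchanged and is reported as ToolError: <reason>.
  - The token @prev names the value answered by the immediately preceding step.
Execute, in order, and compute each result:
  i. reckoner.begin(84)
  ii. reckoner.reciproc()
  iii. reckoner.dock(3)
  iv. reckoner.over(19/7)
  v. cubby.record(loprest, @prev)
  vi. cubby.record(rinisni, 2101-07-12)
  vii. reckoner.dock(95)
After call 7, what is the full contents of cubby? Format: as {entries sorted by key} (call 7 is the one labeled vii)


Answer: {fedo=grasmugeg, loprest=-251/228, pur=2242-08-17, rinisni=2101-07-12, stucrab=1819-12-17}

Derivation:
I run begin using x→84, giving 84.
I run reciproc, yielding 1/84.
Then dock using x→3, and observe -251/84.
I try over using x→19/7, — result: -251/228.
I try record using k→loprest, v→@prev, and see nil.
Next I call record using k→rinisni, v→2101-07-12, and get nil.
Next I call dock using x→95, which returns -21911/228.


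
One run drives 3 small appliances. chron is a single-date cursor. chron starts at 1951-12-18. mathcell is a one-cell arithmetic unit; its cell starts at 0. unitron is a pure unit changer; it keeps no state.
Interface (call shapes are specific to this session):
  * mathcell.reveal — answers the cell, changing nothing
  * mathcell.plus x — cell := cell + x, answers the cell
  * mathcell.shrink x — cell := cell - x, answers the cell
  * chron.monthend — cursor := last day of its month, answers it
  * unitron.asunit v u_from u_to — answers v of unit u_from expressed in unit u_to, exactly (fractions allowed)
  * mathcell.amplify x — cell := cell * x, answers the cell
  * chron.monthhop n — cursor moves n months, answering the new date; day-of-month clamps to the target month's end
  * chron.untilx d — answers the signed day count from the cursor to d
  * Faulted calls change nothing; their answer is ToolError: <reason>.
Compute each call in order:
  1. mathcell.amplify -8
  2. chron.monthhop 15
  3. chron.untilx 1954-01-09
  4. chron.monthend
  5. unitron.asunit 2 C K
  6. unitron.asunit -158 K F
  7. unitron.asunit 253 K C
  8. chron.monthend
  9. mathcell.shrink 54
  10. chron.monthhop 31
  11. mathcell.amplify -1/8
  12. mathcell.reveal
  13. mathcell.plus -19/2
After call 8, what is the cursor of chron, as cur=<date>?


Answer: cur=1953-03-31

Derivation:
// 1. amplify(x→-8) == 0
// 2. monthhop(n→15) == 1953-03-18
// 3. untilx(d→1954-01-09) == 297
// 4. monthend() == 1953-03-31
// 5. asunit(v→2, u_from→C, u_to→K) == 5503/20
// 6. asunit(v→-158, u_from→K, u_to→F) == -74407/100
// 7. asunit(v→253, u_from→K, u_to→C) == -403/20
// 8. monthend() == 1953-03-31
// 9. shrink(x→54) == -54
// 10. monthhop(n→31) == 1955-10-31
// 11. amplify(x→-1/8) == 27/4
// 12. reveal() == 27/4
// 13. plus(x→-19/2) == -11/4


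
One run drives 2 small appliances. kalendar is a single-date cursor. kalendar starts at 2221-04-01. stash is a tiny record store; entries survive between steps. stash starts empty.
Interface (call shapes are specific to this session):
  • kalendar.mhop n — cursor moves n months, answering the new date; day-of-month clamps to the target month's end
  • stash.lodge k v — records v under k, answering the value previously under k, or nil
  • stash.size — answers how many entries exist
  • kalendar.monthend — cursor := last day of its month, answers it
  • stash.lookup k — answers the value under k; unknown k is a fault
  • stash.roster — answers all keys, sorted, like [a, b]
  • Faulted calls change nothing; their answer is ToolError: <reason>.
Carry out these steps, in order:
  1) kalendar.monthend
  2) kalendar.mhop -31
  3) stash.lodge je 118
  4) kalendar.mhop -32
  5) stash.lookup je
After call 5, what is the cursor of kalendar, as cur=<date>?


Answer: cur=2216-01-30

Derivation:
Step: kalendar.monthend[]
Result: 2221-04-30
Step: kalendar.mhop[n→-31]
Result: 2218-09-30
Step: stash.lodge[k→je; v→118]
Result: nil
Step: kalendar.mhop[n→-32]
Result: 2216-01-30
Step: stash.lookup[k→je]
Result: 118


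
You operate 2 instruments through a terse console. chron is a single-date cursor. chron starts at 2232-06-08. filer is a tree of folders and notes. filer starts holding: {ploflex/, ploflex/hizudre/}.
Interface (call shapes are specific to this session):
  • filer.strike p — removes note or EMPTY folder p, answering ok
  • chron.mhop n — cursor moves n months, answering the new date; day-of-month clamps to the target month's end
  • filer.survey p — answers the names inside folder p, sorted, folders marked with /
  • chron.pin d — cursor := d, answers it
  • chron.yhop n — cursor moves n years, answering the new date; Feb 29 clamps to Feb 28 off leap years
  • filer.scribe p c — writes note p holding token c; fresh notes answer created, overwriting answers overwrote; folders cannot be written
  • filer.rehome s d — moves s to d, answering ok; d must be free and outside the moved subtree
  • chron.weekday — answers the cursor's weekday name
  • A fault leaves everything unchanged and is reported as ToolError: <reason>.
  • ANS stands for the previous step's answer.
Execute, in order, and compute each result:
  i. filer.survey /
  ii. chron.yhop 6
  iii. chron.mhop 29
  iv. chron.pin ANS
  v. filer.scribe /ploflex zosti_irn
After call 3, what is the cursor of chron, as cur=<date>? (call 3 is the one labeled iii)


Answer: cur=2240-11-08

Derivation:
! filer.survey(p: /) -> [ploflex/]
! chron.yhop(n: 6) -> 2238-06-08
! chron.mhop(n: 29) -> 2240-11-08
! chron.pin(d: ANS) -> 2240-11-08
! filer.scribe(p: /ploflex, c: zosti_irn) -> ToolError: is a directory


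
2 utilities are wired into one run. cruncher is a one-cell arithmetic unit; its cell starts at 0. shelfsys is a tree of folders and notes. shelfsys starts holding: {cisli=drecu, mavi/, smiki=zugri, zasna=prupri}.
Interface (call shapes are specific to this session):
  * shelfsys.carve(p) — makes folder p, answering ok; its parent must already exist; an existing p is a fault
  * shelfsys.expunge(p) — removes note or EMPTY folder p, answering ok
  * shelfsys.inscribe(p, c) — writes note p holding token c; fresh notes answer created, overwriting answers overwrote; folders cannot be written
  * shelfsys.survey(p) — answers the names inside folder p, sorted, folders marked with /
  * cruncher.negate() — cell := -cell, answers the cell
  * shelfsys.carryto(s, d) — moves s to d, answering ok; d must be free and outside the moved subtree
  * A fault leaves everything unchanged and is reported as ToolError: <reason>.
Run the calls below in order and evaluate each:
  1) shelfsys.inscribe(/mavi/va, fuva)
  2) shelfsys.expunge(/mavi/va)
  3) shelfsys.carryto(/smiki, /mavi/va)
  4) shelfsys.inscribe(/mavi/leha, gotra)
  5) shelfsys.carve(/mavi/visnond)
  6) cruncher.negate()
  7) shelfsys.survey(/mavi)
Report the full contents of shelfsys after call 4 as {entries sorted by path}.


-> shelfsys.inscribe(/mavi/va, fuva)
<- created
-> shelfsys.expunge(/mavi/va)
<- ok
-> shelfsys.carryto(/smiki, /mavi/va)
<- ok
-> shelfsys.inscribe(/mavi/leha, gotra)
<- created
-> shelfsys.carve(/mavi/visnond)
<- ok
-> cruncher.negate()
<- 0
-> shelfsys.survey(/mavi)
<- [leha, va, visnond/]

Answer: {cisli=drecu, mavi/, mavi/leha=gotra, mavi/va=zugri, zasna=prupri}


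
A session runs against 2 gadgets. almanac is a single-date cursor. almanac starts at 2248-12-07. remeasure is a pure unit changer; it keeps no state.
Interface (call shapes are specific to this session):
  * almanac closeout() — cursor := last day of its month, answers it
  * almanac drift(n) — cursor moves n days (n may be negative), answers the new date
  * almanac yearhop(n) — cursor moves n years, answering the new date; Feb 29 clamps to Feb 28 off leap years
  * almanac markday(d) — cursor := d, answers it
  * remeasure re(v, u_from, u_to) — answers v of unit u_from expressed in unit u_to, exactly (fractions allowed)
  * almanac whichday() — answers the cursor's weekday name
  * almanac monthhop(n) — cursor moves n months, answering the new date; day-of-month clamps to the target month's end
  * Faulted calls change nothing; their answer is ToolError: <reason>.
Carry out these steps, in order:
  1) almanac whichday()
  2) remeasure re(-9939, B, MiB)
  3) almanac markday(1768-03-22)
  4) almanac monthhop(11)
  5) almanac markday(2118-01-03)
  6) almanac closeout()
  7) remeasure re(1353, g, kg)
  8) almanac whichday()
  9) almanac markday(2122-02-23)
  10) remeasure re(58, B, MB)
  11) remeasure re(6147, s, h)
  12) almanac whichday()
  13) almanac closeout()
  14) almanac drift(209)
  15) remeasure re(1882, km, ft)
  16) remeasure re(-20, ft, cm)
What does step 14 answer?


Answer: 2122-09-25

Derivation:
-- almanac whichday() : Thursday
-- remeasure re(-9939, B, MiB) : -9939/1048576
-- almanac markday(1768-03-22) : 1768-03-22
-- almanac monthhop(11) : 1769-02-22
-- almanac markday(2118-01-03) : 2118-01-03
-- almanac closeout() : 2118-01-31
-- remeasure re(1353, g, kg) : 1353/1000
-- almanac whichday() : Monday
-- almanac markday(2122-02-23) : 2122-02-23
-- remeasure re(58, B, MB) : 29/500000
-- remeasure re(6147, s, h) : 683/400
-- almanac whichday() : Monday
-- almanac closeout() : 2122-02-28
-- almanac drift(209) : 2122-09-25
-- remeasure re(1882, km, ft) : 2352500000/381
-- remeasure re(-20, ft, cm) : -3048/5


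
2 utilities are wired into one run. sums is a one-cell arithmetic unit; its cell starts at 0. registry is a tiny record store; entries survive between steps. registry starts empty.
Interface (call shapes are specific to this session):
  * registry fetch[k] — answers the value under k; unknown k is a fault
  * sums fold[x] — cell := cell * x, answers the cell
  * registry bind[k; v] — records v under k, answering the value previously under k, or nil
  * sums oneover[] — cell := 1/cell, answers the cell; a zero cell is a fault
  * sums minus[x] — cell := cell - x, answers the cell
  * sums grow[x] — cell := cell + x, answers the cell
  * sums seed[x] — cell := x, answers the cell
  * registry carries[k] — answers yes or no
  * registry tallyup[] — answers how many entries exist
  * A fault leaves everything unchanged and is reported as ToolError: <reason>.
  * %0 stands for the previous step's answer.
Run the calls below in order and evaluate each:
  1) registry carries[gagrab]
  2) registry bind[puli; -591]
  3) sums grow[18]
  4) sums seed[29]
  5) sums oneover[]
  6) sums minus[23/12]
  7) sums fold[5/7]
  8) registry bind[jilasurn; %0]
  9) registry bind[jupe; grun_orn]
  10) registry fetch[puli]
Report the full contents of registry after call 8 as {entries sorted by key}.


Answer: {jilasurn=-3275/2436, puli=-591}

Derivation:
I invoke registry carries on k: gagrab, — result: no.
I run registry bind on k: puli, v: -591, yielding nil.
I invoke sums grow on x: 18: 18.
Then sums seed on x: 29, which returns 29.
Next I call sums oneover(), and get 1/29.
Invoking sums minus on x: 23/12, and see -655/348.
Next I call sums fold on x: 5/7: -3275/2436.
I use registry bind on k: jilasurn, v: %0, → nil.
I invoke registry bind on k: jupe, v: grun_orn, which returns nil.
Now I run registry fetch on k: puli, and get -591.


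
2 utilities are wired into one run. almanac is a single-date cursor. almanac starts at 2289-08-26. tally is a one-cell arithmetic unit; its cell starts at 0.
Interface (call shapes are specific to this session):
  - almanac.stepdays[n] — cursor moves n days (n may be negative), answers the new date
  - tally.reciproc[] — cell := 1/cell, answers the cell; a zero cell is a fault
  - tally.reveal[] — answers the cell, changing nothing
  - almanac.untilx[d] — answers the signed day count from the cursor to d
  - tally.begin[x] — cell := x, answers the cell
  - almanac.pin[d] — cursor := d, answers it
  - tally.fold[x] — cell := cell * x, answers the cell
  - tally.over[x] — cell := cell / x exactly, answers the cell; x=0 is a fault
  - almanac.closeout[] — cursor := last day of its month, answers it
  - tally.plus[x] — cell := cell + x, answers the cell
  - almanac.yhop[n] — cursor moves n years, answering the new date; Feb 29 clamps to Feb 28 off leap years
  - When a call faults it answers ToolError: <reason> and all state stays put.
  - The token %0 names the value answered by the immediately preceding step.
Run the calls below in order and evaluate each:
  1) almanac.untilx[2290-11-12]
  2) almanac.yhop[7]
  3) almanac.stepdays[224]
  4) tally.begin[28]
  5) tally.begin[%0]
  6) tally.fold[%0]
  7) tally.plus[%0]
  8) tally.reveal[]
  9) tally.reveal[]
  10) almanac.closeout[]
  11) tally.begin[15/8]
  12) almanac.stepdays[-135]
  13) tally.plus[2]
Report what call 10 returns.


Answer: 2297-04-30

Derivation:
→ almanac.untilx(d=2290-11-12)
← 443
→ almanac.yhop(n=7)
← 2296-08-26
→ almanac.stepdays(n=224)
← 2297-04-07
→ tally.begin(x=28)
← 28
→ tally.begin(x=%0)
← 28
→ tally.fold(x=%0)
← 784
→ tally.plus(x=%0)
← 1568
→ tally.reveal()
← 1568
→ tally.reveal()
← 1568
→ almanac.closeout()
← 2297-04-30
→ tally.begin(x=15/8)
← 15/8
→ almanac.stepdays(n=-135)
← 2296-12-16
→ tally.plus(x=2)
← 31/8


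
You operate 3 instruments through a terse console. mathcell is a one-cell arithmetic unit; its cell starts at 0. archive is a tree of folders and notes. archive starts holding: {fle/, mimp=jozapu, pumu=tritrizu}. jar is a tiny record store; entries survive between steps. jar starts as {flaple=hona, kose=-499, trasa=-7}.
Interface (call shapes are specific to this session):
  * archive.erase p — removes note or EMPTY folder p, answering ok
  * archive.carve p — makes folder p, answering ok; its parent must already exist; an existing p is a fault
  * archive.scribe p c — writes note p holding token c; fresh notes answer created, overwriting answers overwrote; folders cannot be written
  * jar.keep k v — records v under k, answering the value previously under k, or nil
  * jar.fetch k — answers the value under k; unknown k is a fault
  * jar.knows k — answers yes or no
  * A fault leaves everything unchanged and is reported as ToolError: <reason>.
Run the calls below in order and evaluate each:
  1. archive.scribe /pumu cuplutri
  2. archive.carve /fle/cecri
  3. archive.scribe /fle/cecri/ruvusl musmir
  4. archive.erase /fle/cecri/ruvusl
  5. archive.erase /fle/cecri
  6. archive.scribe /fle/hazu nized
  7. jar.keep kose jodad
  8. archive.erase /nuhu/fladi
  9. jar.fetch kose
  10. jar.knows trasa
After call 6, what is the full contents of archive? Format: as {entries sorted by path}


Step: scribe[p: /pumu; c: cuplutri]
Result: overwrote
Step: carve[p: /fle/cecri]
Result: ok
Step: scribe[p: /fle/cecri/ruvusl; c: musmir]
Result: created
Step: erase[p: /fle/cecri/ruvusl]
Result: ok
Step: erase[p: /fle/cecri]
Result: ok
Step: scribe[p: /fle/hazu; c: nized]
Result: created
Step: keep[k: kose; v: jodad]
Result: -499
Step: erase[p: /nuhu/fladi]
Result: ToolError: not found
Step: fetch[k: kose]
Result: jodad
Step: knows[k: trasa]
Result: yes

Answer: {fle/, fle/hazu=nized, mimp=jozapu, pumu=cuplutri}


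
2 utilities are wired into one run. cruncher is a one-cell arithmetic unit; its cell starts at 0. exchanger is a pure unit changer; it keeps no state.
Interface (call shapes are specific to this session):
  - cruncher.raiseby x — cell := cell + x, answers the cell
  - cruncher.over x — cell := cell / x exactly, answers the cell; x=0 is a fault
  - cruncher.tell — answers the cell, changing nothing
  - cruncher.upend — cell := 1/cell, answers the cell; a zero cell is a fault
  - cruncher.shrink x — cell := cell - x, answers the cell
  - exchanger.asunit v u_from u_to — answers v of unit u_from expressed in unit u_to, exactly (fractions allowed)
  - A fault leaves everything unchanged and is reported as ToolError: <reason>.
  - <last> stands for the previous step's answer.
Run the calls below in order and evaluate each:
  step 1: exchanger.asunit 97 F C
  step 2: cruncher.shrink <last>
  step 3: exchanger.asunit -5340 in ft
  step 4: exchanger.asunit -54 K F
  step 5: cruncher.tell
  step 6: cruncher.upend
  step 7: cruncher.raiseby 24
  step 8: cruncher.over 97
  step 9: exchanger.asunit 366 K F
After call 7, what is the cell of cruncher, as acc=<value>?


Answer: acc=7791/325

Derivation:
Step: exchanger.asunit[v: 97; u_from: F; u_to: C]
Result: 325/9
Step: cruncher.shrink[x: <last>]
Result: -325/9
Step: exchanger.asunit[v: -5340; u_from: in; u_to: ft]
Result: -445
Step: exchanger.asunit[v: -54; u_from: K; u_to: F]
Result: -55687/100
Step: cruncher.tell[]
Result: -325/9
Step: cruncher.upend[]
Result: -9/325
Step: cruncher.raiseby[x: 24]
Result: 7791/325
Step: cruncher.over[x: 97]
Result: 7791/31525
Step: exchanger.asunit[v: 366; u_from: K; u_to: F]
Result: 19913/100


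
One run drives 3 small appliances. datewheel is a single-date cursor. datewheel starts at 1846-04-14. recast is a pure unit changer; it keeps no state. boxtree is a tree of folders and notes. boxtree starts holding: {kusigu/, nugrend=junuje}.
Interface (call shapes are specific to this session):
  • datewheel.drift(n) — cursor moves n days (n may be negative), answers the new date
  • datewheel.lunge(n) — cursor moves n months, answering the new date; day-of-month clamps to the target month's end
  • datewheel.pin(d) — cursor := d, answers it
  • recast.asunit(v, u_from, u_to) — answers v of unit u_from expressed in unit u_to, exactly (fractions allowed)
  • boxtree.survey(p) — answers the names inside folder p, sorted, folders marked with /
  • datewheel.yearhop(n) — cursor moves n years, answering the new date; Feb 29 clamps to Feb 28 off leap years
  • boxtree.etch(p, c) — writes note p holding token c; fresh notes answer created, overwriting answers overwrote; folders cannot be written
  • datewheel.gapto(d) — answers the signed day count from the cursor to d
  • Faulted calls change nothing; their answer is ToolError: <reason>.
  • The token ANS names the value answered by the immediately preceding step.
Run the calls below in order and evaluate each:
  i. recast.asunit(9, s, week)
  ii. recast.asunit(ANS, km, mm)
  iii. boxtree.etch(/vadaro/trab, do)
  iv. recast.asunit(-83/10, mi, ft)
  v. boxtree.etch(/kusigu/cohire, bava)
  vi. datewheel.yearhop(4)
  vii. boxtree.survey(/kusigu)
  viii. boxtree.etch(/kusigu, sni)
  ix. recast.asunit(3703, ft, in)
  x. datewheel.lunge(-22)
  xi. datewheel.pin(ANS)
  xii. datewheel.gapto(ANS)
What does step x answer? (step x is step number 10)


Answer: 1848-06-14

Derivation:
-> recast.asunit(v=9, u_from=s, u_to=week)
<- 1/67200
-> recast.asunit(v=ANS, u_from=km, u_to=mm)
<- 625/42
-> boxtree.etch(p=/vadaro/trab, c=do)
<- ToolError: no parent
-> recast.asunit(v=-83/10, u_from=mi, u_to=ft)
<- -43824
-> boxtree.etch(p=/kusigu/cohire, c=bava)
<- created
-> datewheel.yearhop(n=4)
<- 1850-04-14
-> boxtree.survey(p=/kusigu)
<- [cohire]
-> boxtree.etch(p=/kusigu, c=sni)
<- ToolError: is a directory
-> recast.asunit(v=3703, u_from=ft, u_to=in)
<- 44436
-> datewheel.lunge(n=-22)
<- 1848-06-14
-> datewheel.pin(d=ANS)
<- 1848-06-14
-> datewheel.gapto(d=ANS)
<- 0


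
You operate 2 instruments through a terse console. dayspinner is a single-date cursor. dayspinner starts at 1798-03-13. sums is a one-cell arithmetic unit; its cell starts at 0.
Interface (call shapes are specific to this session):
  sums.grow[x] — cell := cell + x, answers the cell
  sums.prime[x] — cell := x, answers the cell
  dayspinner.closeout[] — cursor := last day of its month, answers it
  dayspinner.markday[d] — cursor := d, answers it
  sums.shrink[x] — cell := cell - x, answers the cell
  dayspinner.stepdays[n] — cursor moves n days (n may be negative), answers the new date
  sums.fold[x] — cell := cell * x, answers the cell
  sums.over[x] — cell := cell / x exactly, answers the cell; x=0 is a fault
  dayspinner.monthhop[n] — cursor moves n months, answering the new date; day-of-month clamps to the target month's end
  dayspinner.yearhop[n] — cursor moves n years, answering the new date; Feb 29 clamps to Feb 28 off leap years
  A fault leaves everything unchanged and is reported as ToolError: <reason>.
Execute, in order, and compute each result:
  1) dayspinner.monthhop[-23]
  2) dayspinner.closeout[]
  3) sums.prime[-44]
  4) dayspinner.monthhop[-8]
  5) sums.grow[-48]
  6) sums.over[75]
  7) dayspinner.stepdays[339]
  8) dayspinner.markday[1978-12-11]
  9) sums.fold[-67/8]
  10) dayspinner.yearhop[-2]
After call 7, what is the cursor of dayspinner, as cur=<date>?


→ dayspinner.monthhop(n=-23)
← 1796-04-13
→ dayspinner.closeout()
← 1796-04-30
→ sums.prime(x=-44)
← -44
→ dayspinner.monthhop(n=-8)
← 1795-08-30
→ sums.grow(x=-48)
← -92
→ sums.over(x=75)
← -92/75
→ dayspinner.stepdays(n=339)
← 1796-08-03
→ dayspinner.markday(d=1978-12-11)
← 1978-12-11
→ sums.fold(x=-67/8)
← 1541/150
→ dayspinner.yearhop(n=-2)
← 1976-12-11

Answer: cur=1796-08-03


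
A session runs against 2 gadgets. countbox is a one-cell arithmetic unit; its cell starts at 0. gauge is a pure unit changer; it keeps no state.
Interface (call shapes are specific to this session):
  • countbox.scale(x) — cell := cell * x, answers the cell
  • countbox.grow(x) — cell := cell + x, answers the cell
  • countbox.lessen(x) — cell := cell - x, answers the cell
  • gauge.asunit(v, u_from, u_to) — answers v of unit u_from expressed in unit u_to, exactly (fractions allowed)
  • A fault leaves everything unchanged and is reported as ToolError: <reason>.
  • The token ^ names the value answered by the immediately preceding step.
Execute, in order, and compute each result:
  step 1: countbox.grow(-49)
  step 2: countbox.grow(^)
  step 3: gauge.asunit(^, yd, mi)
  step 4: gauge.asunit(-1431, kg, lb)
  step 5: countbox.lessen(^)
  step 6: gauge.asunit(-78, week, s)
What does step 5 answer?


Step: countbox.grow[x='-49']
Result: -49
Step: countbox.grow[x='^']
Result: -98
Step: gauge.asunit[v='^'; u_from='yd'; u_to='mi']
Result: -49/880
Step: gauge.asunit[v='-1431'; u_from='kg'; u_to='lb']
Result: -143100000000/45359237
Step: countbox.lessen[x='^']
Result: 138654794774/45359237
Step: gauge.asunit[v='-78'; u_from='week'; u_to='s']
Result: -47174400

Answer: 138654794774/45359237


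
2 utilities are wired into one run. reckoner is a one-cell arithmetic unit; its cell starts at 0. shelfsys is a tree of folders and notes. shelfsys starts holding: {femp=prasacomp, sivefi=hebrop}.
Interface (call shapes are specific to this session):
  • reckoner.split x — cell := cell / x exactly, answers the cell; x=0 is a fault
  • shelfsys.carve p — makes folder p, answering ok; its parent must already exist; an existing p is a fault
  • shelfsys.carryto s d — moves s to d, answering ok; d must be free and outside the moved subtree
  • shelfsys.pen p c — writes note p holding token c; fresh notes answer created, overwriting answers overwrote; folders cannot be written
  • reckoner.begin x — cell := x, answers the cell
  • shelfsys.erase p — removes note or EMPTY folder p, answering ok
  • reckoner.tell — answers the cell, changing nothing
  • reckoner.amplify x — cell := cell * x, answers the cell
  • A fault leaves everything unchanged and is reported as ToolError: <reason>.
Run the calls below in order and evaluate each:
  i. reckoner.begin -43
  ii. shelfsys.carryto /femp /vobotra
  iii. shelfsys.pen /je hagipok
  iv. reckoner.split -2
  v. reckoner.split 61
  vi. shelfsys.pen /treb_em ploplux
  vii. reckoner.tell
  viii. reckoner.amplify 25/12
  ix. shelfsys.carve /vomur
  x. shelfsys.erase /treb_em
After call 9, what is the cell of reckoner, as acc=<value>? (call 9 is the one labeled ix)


Answer: acc=1075/1464

Derivation:
% 1. begin(x→-43) => -43
% 2. carryto(s→/femp, d→/vobotra) => ok
% 3. pen(p→/je, c→hagipok) => created
% 4. split(x→-2) => 43/2
% 5. split(x→61) => 43/122
% 6. pen(p→/treb_em, c→ploplux) => created
% 7. tell() => 43/122
% 8. amplify(x→25/12) => 1075/1464
% 9. carve(p→/vomur) => ok
% 10. erase(p→/treb_em) => ok


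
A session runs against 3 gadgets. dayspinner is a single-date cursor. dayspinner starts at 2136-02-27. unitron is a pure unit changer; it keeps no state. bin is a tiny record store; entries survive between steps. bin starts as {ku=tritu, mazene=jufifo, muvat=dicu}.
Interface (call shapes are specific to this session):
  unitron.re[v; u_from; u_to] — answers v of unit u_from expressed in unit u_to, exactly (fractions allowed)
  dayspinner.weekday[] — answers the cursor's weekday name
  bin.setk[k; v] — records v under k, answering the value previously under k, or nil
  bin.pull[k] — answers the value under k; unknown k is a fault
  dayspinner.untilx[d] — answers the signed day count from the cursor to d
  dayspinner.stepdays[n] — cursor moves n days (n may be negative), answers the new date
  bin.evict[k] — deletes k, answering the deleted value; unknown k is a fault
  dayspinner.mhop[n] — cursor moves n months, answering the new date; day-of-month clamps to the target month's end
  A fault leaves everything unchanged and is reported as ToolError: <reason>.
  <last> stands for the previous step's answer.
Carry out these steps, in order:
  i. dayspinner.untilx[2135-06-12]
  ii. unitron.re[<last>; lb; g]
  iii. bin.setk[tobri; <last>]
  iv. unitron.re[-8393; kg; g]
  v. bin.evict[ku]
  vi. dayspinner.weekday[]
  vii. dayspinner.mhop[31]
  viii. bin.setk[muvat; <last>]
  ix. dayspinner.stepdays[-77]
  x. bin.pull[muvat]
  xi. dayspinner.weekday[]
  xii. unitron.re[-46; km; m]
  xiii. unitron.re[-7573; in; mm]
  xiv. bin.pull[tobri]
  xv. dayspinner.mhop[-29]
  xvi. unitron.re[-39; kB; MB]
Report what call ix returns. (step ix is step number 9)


$ untilx d=2135-06-12
= -260
$ re v=<last> u_from=lb u_to=g
= -589670081/5000
$ setk k=tobri v=<last>
= nil
$ re v=-8393 u_from=kg u_to=g
= -8393000
$ evict k=ku
= tritu
$ weekday
= Monday
$ mhop n=31
= 2138-09-27
$ setk k=muvat v=<last>
= dicu
$ stepdays n=-77
= 2138-07-12
$ pull k=muvat
= 2138-09-27
$ weekday
= Saturday
$ re v=-46 u_from=km u_to=m
= -46000
$ re v=-7573 u_from=in u_to=mm
= -961771/5
$ pull k=tobri
= -589670081/5000
$ mhop n=-29
= 2136-02-12
$ re v=-39 u_from=kB u_to=MB
= -39/1000

Answer: 2138-07-12


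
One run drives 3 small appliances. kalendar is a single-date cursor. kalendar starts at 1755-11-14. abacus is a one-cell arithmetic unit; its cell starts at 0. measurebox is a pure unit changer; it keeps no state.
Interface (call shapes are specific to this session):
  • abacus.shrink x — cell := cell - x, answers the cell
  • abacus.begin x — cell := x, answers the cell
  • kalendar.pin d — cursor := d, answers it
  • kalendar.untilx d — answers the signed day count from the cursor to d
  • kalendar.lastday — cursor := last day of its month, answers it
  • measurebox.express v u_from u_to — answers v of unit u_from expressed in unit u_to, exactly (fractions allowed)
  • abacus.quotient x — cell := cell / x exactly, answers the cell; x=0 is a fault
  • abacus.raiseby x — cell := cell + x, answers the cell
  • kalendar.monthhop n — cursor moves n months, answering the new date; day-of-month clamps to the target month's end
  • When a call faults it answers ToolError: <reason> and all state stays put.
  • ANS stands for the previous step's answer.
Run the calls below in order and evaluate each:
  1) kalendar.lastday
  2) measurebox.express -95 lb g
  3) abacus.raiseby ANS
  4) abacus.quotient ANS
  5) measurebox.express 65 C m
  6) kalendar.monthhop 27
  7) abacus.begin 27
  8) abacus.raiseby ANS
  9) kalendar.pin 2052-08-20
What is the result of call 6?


I try kalendar.lastday, and get 1755-11-30.
I try measurebox.express with v: -95, u_from: lb, u_to: g, and observe -861825503/20000.
I call abacus.raiseby with x: ANS, → -861825503/20000.
Invoking abacus.quotient with x: ANS, which returns 1.
I try measurebox.express with v: 65, u_from: C, u_to: m, yielding ToolError: incompatible units.
Then kalendar.monthhop with n: 27, — result: 1758-02-28.
Next I call abacus.begin with x: 27, which returns 27.
I call abacus.raiseby with x: ANS, and see 54.
I call kalendar.pin with d: 2052-08-20, → 2052-08-20.

Answer: 1758-02-28


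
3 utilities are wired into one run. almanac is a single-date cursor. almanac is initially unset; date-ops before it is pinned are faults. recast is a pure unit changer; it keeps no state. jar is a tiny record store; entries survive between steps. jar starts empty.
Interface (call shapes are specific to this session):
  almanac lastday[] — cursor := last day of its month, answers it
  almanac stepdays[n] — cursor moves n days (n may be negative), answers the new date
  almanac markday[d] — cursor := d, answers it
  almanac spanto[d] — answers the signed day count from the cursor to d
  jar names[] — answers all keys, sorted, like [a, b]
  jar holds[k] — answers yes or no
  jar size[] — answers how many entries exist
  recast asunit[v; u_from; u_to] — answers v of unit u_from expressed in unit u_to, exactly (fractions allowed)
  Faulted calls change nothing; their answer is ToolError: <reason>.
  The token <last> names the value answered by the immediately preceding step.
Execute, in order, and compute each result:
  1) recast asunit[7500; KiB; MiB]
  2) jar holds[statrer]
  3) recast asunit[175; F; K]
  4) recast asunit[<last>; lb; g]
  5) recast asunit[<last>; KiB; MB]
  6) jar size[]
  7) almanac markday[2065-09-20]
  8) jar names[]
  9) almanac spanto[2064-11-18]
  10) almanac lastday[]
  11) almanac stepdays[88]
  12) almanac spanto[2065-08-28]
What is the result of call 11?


Do: recast asunit[v→7500; u_from→KiB; u_to→MiB]
See: 1875/256
Do: jar holds[k→statrer]
See: no
Do: recast asunit[v→175; u_from→F; u_to→K]
See: 63467/180
Do: recast asunit[v→<last>; u_from→lb; u_to→g]
See: 2878814694679/18000000
Do: recast asunit[v→<last>; u_from→KiB; u_to→MB]
See: 2878814694679/17578125000
Do: jar size[]
See: 0
Do: almanac markday[d→2065-09-20]
See: 2065-09-20
Do: jar names[]
See: []
Do: almanac spanto[d→2064-11-18]
See: -306
Do: almanac lastday[]
See: 2065-09-30
Do: almanac stepdays[n→88]
See: 2065-12-27
Do: almanac spanto[d→2065-08-28]
See: -121

Answer: 2065-12-27


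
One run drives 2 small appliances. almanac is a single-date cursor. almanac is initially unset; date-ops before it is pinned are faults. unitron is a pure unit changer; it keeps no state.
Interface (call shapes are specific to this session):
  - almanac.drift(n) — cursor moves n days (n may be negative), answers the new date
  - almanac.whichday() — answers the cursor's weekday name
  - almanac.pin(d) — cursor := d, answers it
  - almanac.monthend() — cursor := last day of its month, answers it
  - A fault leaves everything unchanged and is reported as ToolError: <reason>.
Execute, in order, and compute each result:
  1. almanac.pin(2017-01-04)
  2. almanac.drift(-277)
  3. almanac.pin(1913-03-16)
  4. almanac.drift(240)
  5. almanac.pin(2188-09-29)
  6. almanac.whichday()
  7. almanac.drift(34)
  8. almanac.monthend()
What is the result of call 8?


>> almanac.pin(d: 2017-01-04)
<< 2017-01-04
>> almanac.drift(n: -277)
<< 2016-04-02
>> almanac.pin(d: 1913-03-16)
<< 1913-03-16
>> almanac.drift(n: 240)
<< 1913-11-11
>> almanac.pin(d: 2188-09-29)
<< 2188-09-29
>> almanac.whichday()
<< Monday
>> almanac.drift(n: 34)
<< 2188-11-02
>> almanac.monthend()
<< 2188-11-30

Answer: 2188-11-30


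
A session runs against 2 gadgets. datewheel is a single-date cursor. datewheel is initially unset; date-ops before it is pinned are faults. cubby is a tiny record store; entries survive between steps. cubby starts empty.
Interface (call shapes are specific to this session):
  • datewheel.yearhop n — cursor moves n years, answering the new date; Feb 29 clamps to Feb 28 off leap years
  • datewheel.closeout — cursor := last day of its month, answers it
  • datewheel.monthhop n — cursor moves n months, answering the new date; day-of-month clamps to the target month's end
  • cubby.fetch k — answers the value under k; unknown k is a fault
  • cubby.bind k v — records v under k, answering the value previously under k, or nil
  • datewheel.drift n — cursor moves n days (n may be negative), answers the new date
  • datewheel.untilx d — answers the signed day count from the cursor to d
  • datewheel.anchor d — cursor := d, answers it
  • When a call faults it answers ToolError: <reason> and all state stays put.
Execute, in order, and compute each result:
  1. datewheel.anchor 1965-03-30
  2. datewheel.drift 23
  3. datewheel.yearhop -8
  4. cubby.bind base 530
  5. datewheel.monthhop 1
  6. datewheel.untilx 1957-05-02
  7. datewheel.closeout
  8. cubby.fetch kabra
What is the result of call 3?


Using datewheel.anchor(d→1965-03-30), — result: 1965-03-30.
Next I call datewheel.drift(n→23): 1965-04-22.
Using datewheel.yearhop(n→-8), — result: 1957-04-22.
Next I call cubby.bind(k→base, v→530), and get nil.
I try datewheel.monthhop(n→1), and see 1957-05-22.
Invoking datewheel.untilx(d→1957-05-02), and observe -20.
I use datewheel.closeout(), yielding 1957-05-31.
Next I call cubby.fetch(k→kabra), and see ToolError: no such key kabra.

Answer: 1957-04-22
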